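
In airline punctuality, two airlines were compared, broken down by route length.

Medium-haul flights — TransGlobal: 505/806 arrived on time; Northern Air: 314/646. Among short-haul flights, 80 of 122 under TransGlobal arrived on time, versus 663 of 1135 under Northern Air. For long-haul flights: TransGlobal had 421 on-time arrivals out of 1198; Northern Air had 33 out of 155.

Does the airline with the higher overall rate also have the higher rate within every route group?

No

Medium-haul: TransGlobal 505/806 = 62.7%, Northern Air 314/646 = 48.6% → TransGlobal
Short-haul: TransGlobal 80/122 = 65.6%, Northern Air 663/1135 = 58.4% → TransGlobal
Long-haul: TransGlobal 421/1198 = 35.1%, Northern Air 33/155 = 21.3% → TransGlobal
Overall: TransGlobal 1006/2126 = 47.3%, Northern Air 1010/1936 = 52.2% → Northern Air
TransGlobal wins each route group but Northern Air wins overall — the comparison reverses. TransGlobal's flights skew toward long-haul, which has a lower base rate.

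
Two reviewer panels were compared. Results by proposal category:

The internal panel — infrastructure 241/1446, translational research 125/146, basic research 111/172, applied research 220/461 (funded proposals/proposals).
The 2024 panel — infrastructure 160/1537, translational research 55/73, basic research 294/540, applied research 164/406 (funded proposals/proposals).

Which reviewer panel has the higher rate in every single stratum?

Infrastructure: the internal panel 241/1446 = 16.7%, the 2024 panel 160/1537 = 10.4% → the internal panel
Translational research: the internal panel 125/146 = 85.6%, the 2024 panel 55/73 = 75.3% → the internal panel
Basic research: the internal panel 111/172 = 64.5%, the 2024 panel 294/540 = 54.4% → the internal panel
Applied research: the internal panel 220/461 = 47.7%, the 2024 panel 164/406 = 40.4% → the internal panel
The internal panel has the higher rate in all 4 groups.

the internal panel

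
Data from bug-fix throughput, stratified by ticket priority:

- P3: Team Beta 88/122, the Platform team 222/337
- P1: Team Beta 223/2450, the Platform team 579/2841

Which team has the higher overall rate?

the Platform team

P3: Team Beta 88/122 = 72.1%, the Platform team 222/337 = 65.9% → Team Beta
P1: Team Beta 223/2450 = 9.1%, the Platform team 579/2841 = 20.4% → the Platform team
Overall: Team Beta 311/2572 = 12.1%, the Platform team 801/3178 = 25.2% → the Platform team
(Neither sweeps every ticket group, but the Platform team has the higher pooled rate.)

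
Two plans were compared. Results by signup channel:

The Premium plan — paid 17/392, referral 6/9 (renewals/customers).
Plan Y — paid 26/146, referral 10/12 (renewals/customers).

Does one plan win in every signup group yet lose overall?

No

Paid: the Premium plan 17/392 = 4.3%, Plan Y 26/146 = 17.8% → Plan Y
Referral: the Premium plan 6/9 = 66.7%, Plan Y 10/12 = 83.3% → Plan Y
Overall: the Premium plan 23/401 = 5.7%, Plan Y 36/158 = 22.8% → Plan Y
Plan Y wins overall and in every signup group — no reversal.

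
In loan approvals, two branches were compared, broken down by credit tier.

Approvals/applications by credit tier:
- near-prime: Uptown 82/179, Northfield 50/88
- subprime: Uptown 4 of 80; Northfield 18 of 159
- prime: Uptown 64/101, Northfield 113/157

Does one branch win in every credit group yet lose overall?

Near-prime: Uptown 82/179 = 45.8%, Northfield 50/88 = 56.8% → Northfield
Subprime: Uptown 4/80 = 5.0%, Northfield 18/159 = 11.3% → Northfield
Prime: Uptown 64/101 = 63.4%, Northfield 113/157 = 72.0% → Northfield
Overall: Uptown 150/360 = 41.7%, Northfield 181/404 = 44.8% → Northfield
Northfield wins overall and in every credit group — no reversal.

No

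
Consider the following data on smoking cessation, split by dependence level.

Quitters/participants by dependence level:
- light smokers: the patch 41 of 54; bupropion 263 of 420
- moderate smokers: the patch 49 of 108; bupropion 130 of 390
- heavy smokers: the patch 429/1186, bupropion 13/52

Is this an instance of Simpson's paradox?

Light smokers: the patch 41/54 = 75.9%, bupropion 263/420 = 62.6% → the patch
Moderate smokers: the patch 49/108 = 45.4%, bupropion 130/390 = 33.3% → the patch
Heavy smokers: the patch 429/1186 = 36.2%, bupropion 13/52 = 25.0% → the patch
Overall: the patch 519/1348 = 38.5%, bupropion 406/862 = 47.1% → bupropion
The patch wins each dependence group but bupropion wins overall — the comparison reverses. The patch's participants skew toward heavy smokers, which has a lower base rate.

Yes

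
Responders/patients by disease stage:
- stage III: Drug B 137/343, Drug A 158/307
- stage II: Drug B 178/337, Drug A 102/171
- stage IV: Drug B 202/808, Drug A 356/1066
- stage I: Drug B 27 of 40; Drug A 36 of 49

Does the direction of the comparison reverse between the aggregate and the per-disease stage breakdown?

No

Stage III: Drug B 137/343 = 39.9%, Drug A 158/307 = 51.5% → Drug A
Stage II: Drug B 178/337 = 52.8%, Drug A 102/171 = 59.6% → Drug A
Stage IV: Drug B 202/808 = 25.0%, Drug A 356/1066 = 33.4% → Drug A
Stage I: Drug B 27/40 = 67.5%, Drug A 36/49 = 73.5% → Drug A
Overall: Drug B 544/1528 = 35.6%, Drug A 652/1593 = 40.9% → Drug A
Drug A wins overall and in every disease group — no reversal.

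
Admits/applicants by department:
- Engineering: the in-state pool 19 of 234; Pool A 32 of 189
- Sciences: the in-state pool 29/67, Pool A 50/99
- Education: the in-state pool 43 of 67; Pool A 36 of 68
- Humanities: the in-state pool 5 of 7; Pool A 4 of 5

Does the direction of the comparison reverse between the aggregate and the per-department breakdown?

No

Engineering: the in-state pool 19/234 = 8.1%, Pool A 32/189 = 16.9% → Pool A
Sciences: the in-state pool 29/67 = 43.3%, Pool A 50/99 = 50.5% → Pool A
Education: the in-state pool 43/67 = 64.2%, Pool A 36/68 = 52.9% → the in-state pool
Humanities: the in-state pool 5/7 = 71.4%, Pool A 4/5 = 80.0% → Pool A
Overall: the in-state pool 96/375 = 25.6%, Pool A 122/361 = 33.8% → Pool A
Neither sweeps: the in-state pool wins 1 of 4 groups, Pool A wins 3. Pool A wins overall but not every group — no Simpson reversal.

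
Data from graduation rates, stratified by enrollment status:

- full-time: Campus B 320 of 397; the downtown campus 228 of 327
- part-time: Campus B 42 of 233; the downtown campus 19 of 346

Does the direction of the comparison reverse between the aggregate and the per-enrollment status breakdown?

No

Full-time: Campus B 320/397 = 80.6%, the downtown campus 228/327 = 69.7% → Campus B
Part-time: Campus B 42/233 = 18.0%, the downtown campus 19/346 = 5.5% → Campus B
Overall: Campus B 362/630 = 57.5%, the downtown campus 247/673 = 36.7% → Campus B
Campus B wins overall and in every enrollment group — no reversal.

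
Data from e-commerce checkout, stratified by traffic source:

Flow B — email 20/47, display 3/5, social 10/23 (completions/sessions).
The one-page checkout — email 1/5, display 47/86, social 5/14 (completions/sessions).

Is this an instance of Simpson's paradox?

Email: Flow B 20/47 = 42.6%, the one-page checkout 1/5 = 20.0% → Flow B
Display: Flow B 3/5 = 60.0%, the one-page checkout 47/86 = 54.7% → Flow B
Social: Flow B 10/23 = 43.5%, the one-page checkout 5/14 = 35.7% → Flow B
Overall: Flow B 33/75 = 44.0%, the one-page checkout 53/105 = 50.5% → the one-page checkout
Flow B wins each traffic group but the one-page checkout wins overall — the comparison reverses. Flow B's sessions skew toward email, which has a lower base rate.

Yes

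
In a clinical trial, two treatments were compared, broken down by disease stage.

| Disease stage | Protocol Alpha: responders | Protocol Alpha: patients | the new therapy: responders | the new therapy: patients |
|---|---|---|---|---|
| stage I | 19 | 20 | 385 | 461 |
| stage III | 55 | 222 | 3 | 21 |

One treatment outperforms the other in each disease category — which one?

Stage I: Protocol Alpha 19/20 = 95.0%, the new therapy 385/461 = 83.5% → Protocol Alpha
Stage III: Protocol Alpha 55/222 = 24.8%, the new therapy 3/21 = 14.3% → Protocol Alpha
Protocol Alpha has the higher rate in both groups.

Protocol Alpha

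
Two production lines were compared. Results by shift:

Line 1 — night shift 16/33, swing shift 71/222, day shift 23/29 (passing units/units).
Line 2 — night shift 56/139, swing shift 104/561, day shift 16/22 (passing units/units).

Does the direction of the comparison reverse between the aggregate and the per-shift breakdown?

No

Night shift: Line 1 16/33 = 48.5%, Line 2 56/139 = 40.3% → Line 1
Swing shift: Line 1 71/222 = 32.0%, Line 2 104/561 = 18.5% → Line 1
Day shift: Line 1 23/29 = 79.3%, Line 2 16/22 = 72.7% → Line 1
Overall: Line 1 110/284 = 38.7%, Line 2 176/722 = 24.4% → Line 1
Line 1 wins overall and in every shift group — no reversal.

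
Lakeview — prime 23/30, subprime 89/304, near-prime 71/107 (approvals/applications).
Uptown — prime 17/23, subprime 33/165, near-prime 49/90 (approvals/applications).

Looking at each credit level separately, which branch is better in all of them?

Prime: Lakeview 23/30 = 76.7%, Uptown 17/23 = 73.9% → Lakeview
Subprime: Lakeview 89/304 = 29.3%, Uptown 33/165 = 20.0% → Lakeview
Near-prime: Lakeview 71/107 = 66.4%, Uptown 49/90 = 54.4% → Lakeview
Lakeview has the higher rate in all 3 groups.

Lakeview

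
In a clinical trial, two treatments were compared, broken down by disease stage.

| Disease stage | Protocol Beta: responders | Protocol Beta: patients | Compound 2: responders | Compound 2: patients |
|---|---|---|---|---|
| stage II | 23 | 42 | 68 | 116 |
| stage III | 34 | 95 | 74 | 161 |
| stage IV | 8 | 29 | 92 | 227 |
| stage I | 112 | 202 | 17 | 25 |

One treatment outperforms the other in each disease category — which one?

Compound 2

Stage II: Protocol Beta 23/42 = 54.8%, Compound 2 68/116 = 58.6% → Compound 2
Stage III: Protocol Beta 34/95 = 35.8%, Compound 2 74/161 = 46.0% → Compound 2
Stage IV: Protocol Beta 8/29 = 27.6%, Compound 2 92/227 = 40.5% → Compound 2
Stage I: Protocol Beta 112/202 = 55.4%, Compound 2 17/25 = 68.0% → Compound 2
Compound 2 has the higher rate in all 4 groups.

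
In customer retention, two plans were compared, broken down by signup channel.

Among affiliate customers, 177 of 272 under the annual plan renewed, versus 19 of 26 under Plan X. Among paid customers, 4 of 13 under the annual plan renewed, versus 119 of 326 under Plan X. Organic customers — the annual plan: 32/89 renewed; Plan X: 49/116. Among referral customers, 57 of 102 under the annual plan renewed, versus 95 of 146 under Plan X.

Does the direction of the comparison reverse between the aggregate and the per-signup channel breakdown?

Yes

Affiliate: the annual plan 177/272 = 65.1%, Plan X 19/26 = 73.1% → Plan X
Paid: the annual plan 4/13 = 30.8%, Plan X 119/326 = 36.5% → Plan X
Organic: the annual plan 32/89 = 36.0%, Plan X 49/116 = 42.2% → Plan X
Referral: the annual plan 57/102 = 55.9%, Plan X 95/146 = 65.1% → Plan X
Overall: the annual plan 270/476 = 56.7%, Plan X 282/614 = 45.9% → the annual plan
Plan X wins each signup group but the annual plan wins overall — the comparison reverses. Plan X's customers skew toward paid, which has a lower base rate.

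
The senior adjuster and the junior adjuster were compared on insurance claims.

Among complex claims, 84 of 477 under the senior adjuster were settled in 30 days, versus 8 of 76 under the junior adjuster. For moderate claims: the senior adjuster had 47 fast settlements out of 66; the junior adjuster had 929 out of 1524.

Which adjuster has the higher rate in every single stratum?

the senior adjuster

Complex: the senior adjuster 84/477 = 17.6%, the junior adjuster 8/76 = 10.5% → the senior adjuster
Moderate: the senior adjuster 47/66 = 71.2%, the junior adjuster 929/1524 = 61.0% → the senior adjuster
The senior adjuster has the higher rate in both groups.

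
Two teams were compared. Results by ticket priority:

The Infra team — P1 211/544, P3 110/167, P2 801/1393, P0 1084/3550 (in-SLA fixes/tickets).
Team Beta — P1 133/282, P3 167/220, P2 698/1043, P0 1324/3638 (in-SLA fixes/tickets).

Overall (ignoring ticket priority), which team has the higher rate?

P1: the Infra team 211/544 = 38.8%, Team Beta 133/282 = 47.2% → Team Beta
P3: the Infra team 110/167 = 65.9%, Team Beta 167/220 = 75.9% → Team Beta
P2: the Infra team 801/1393 = 57.5%, Team Beta 698/1043 = 66.9% → Team Beta
P0: the Infra team 1084/3550 = 30.5%, Team Beta 1324/3638 = 36.4% → Team Beta
Overall: the Infra team 2206/5654 = 39.0%, Team Beta 2322/5183 = 44.8% → Team Beta

Team Beta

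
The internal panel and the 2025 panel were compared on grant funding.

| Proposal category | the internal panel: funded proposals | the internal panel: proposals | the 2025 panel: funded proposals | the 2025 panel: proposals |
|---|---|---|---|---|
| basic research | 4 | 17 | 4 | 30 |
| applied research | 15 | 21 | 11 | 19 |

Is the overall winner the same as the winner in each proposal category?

Yes

Basic research: the internal panel 4/17 = 23.5%, the 2025 panel 4/30 = 13.3% → the internal panel
Applied research: the internal panel 15/21 = 71.4%, the 2025 panel 11/19 = 57.9% → the internal panel
Overall: the internal panel 19/38 = 50.0%, the 2025 panel 15/49 = 30.6% → the internal panel
The internal panel wins overall and in every proposal group — no reversal.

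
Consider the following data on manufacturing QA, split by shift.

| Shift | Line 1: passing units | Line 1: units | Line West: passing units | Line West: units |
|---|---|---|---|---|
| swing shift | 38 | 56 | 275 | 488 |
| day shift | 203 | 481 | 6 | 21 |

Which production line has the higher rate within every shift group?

Swing shift: Line 1 38/56 = 67.9%, Line West 275/488 = 56.4% → Line 1
Day shift: Line 1 203/481 = 42.2%, Line West 6/21 = 28.6% → Line 1
Line 1 has the higher rate in both groups.

Line 1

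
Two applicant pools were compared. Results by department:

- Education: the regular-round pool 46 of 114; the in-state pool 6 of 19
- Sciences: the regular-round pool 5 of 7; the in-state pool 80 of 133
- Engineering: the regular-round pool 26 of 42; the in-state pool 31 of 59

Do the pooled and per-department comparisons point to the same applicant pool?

Education: the regular-round pool 46/114 = 40.4%, the in-state pool 6/19 = 31.6% → the regular-round pool
Sciences: the regular-round pool 5/7 = 71.4%, the in-state pool 80/133 = 60.2% → the regular-round pool
Engineering: the regular-round pool 26/42 = 61.9%, the in-state pool 31/59 = 52.5% → the regular-round pool
Overall: the regular-round pool 77/163 = 47.2%, the in-state pool 117/211 = 55.5% → the in-state pool
The regular-round pool wins each department group but the in-state pool wins overall — the comparison reverses. The regular-round pool's applicants skew toward Education, which has a lower base rate.

No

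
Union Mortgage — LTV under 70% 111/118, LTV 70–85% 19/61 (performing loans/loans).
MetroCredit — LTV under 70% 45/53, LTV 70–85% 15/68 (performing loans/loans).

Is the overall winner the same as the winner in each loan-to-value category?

LTV under 70%: Union Mortgage 111/118 = 94.1%, MetroCredit 45/53 = 84.9% → Union Mortgage
LTV 70–85%: Union Mortgage 19/61 = 31.1%, MetroCredit 15/68 = 22.1% → Union Mortgage
Overall: Union Mortgage 130/179 = 72.6%, MetroCredit 60/121 = 49.6% → Union Mortgage
Union Mortgage wins overall and in every loan-to-value group — no reversal.

Yes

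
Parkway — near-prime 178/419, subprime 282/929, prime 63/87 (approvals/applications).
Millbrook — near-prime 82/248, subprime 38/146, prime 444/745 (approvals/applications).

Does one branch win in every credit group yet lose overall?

Yes

Near-prime: Parkway 178/419 = 42.5%, Millbrook 82/248 = 33.1% → Parkway
Subprime: Parkway 282/929 = 30.4%, Millbrook 38/146 = 26.0% → Parkway
Prime: Parkway 63/87 = 72.4%, Millbrook 444/745 = 59.6% → Parkway
Overall: Parkway 523/1435 = 36.4%, Millbrook 564/1139 = 49.5% → Millbrook
Parkway wins each credit group but Millbrook wins overall — the comparison reverses. Parkway's applications skew toward subprime, which has a lower base rate.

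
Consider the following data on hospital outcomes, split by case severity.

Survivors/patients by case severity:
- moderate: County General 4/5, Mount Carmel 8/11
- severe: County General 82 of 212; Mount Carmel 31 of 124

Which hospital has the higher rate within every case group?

County General

Moderate: County General 4/5 = 80.0%, Mount Carmel 8/11 = 72.7% → County General
Severe: County General 82/212 = 38.7%, Mount Carmel 31/124 = 25.0% → County General
County General has the higher rate in both groups.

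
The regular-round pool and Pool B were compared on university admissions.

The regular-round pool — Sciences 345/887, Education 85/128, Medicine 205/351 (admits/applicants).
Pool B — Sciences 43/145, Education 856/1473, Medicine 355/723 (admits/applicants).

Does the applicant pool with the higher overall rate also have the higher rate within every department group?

No

Sciences: the regular-round pool 345/887 = 38.9%, Pool B 43/145 = 29.7% → the regular-round pool
Education: the regular-round pool 85/128 = 66.4%, Pool B 856/1473 = 58.1% → the regular-round pool
Medicine: the regular-round pool 205/351 = 58.4%, Pool B 355/723 = 49.1% → the regular-round pool
Overall: the regular-round pool 635/1366 = 46.5%, Pool B 1254/2341 = 53.6% → Pool B
The regular-round pool wins each department group but Pool B wins overall — the comparison reverses. The regular-round pool's applicants skew toward Sciences, which has a lower base rate.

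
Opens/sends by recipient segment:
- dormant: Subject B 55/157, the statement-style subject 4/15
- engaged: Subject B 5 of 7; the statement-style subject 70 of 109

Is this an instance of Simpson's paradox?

Dormant: Subject B 55/157 = 35.0%, the statement-style subject 4/15 = 26.7% → Subject B
Engaged: Subject B 5/7 = 71.4%, the statement-style subject 70/109 = 64.2% → Subject B
Overall: Subject B 60/164 = 36.6%, the statement-style subject 74/124 = 59.7% → the statement-style subject
Subject B wins each recipient group but the statement-style subject wins overall — the comparison reverses. Subject B's sends skew toward dormant, which has a lower base rate.

Yes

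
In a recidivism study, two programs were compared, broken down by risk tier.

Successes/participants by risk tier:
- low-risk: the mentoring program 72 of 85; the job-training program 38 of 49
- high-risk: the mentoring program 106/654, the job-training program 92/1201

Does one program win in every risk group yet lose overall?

No

Low-risk: the mentoring program 72/85 = 84.7%, the job-training program 38/49 = 77.6% → the mentoring program
High-risk: the mentoring program 106/654 = 16.2%, the job-training program 92/1201 = 7.7% → the mentoring program
Overall: the mentoring program 178/739 = 24.1%, the job-training program 130/1250 = 10.4% → the mentoring program
The mentoring program wins overall and in every risk group — no reversal.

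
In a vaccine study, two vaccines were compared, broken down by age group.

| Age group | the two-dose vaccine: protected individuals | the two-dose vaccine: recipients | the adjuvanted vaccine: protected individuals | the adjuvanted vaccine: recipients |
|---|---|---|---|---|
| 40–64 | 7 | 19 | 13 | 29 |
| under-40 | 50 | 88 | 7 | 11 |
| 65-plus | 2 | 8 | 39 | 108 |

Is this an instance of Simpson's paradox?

Yes

40–64: the two-dose vaccine 7/19 = 36.8%, the adjuvanted vaccine 13/29 = 44.8% → the adjuvanted vaccine
Under-40: the two-dose vaccine 50/88 = 56.8%, the adjuvanted vaccine 7/11 = 63.6% → the adjuvanted vaccine
65-plus: the two-dose vaccine 2/8 = 25.0%, the adjuvanted vaccine 39/108 = 36.1% → the adjuvanted vaccine
Overall: the two-dose vaccine 59/115 = 51.3%, the adjuvanted vaccine 59/148 = 39.9% → the two-dose vaccine
The adjuvanted vaccine wins each age group but the two-dose vaccine wins overall — the comparison reverses. The adjuvanted vaccine's recipients skew toward 65-plus, which has a lower base rate.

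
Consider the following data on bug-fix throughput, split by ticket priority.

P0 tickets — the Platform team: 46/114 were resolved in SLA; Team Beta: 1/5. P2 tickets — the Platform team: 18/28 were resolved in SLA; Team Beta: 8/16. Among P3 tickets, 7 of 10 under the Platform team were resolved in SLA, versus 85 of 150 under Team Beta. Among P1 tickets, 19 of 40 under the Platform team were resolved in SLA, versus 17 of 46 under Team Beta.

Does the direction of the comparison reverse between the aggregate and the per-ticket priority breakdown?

P0: the Platform team 46/114 = 40.4%, Team Beta 1/5 = 20.0% → the Platform team
P2: the Platform team 18/28 = 64.3%, Team Beta 8/16 = 50.0% → the Platform team
P3: the Platform team 7/10 = 70.0%, Team Beta 85/150 = 56.7% → the Platform team
P1: the Platform team 19/40 = 47.5%, Team Beta 17/46 = 37.0% → the Platform team
Overall: the Platform team 90/192 = 46.9%, Team Beta 111/217 = 51.2% → Team Beta
The Platform team wins each ticket group but Team Beta wins overall — the comparison reverses. The Platform team's tickets skew toward P0, which has a lower base rate.

Yes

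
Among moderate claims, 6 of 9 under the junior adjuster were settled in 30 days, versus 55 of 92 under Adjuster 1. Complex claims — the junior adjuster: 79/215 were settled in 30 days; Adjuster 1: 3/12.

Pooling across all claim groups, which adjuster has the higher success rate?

Adjuster 1

Moderate: the junior adjuster 6/9 = 66.7%, Adjuster 1 55/92 = 59.8% → the junior adjuster
Complex: the junior adjuster 79/215 = 36.7%, Adjuster 1 3/12 = 25.0% → the junior adjuster
Overall: the junior adjuster 85/224 = 37.9%, Adjuster 1 58/104 = 55.8% → Adjuster 1
(The junior adjuster wins every claim group but Adjuster 1 wins overall — the junior adjuster's claims skew toward the low-rate complex group.)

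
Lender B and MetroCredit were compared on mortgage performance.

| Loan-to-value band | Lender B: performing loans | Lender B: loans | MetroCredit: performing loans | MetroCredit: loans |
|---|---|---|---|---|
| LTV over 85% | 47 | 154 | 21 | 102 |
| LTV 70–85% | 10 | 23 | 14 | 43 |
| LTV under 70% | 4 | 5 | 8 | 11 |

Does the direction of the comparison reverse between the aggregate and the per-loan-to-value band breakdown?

No

LTV over 85%: Lender B 47/154 = 30.5%, MetroCredit 21/102 = 20.6% → Lender B
LTV 70–85%: Lender B 10/23 = 43.5%, MetroCredit 14/43 = 32.6% → Lender B
LTV under 70%: Lender B 4/5 = 80.0%, MetroCredit 8/11 = 72.7% → Lender B
Overall: Lender B 61/182 = 33.5%, MetroCredit 43/156 = 27.6% → Lender B
Lender B wins overall and in every loan-to-value group — no reversal.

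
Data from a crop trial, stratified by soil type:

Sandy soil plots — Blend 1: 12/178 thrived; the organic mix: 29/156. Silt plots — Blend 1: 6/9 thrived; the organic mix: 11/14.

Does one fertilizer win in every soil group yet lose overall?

Sandy soil: Blend 1 12/178 = 6.7%, the organic mix 29/156 = 18.6% → the organic mix
Silt: Blend 1 6/9 = 66.7%, the organic mix 11/14 = 78.6% → the organic mix
Overall: Blend 1 18/187 = 9.6%, the organic mix 40/170 = 23.5% → the organic mix
The organic mix wins overall and in every soil group — no reversal.

No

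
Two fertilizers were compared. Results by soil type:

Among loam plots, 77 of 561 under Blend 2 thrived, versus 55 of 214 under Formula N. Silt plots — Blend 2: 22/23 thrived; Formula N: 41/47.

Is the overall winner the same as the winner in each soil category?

Loam: Blend 2 77/561 = 13.7%, Formula N 55/214 = 25.7% → Formula N
Silt: Blend 2 22/23 = 95.7%, Formula N 41/47 = 87.2% → Blend 2
Overall: Blend 2 99/584 = 17.0%, Formula N 96/261 = 36.8% → Formula N
Neither sweeps: Blend 2 wins 1 of 2 groups, Formula N wins 1. Formula N wins overall but not every group — no Simpson reversal.

No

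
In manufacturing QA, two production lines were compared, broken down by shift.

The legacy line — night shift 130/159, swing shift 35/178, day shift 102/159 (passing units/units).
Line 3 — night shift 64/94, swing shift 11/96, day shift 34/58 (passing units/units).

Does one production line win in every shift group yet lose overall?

No

Night shift: the legacy line 130/159 = 81.8%, Line 3 64/94 = 68.1% → the legacy line
Swing shift: the legacy line 35/178 = 19.7%, Line 3 11/96 = 11.5% → the legacy line
Day shift: the legacy line 102/159 = 64.2%, Line 3 34/58 = 58.6% → the legacy line
Overall: the legacy line 267/496 = 53.8%, Line 3 109/248 = 44.0% → the legacy line
The legacy line wins overall and in every shift group — no reversal.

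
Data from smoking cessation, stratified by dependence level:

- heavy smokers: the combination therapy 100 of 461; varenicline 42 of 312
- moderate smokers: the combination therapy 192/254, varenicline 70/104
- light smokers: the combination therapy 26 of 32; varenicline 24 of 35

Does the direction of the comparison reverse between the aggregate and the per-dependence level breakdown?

Heavy smokers: the combination therapy 100/461 = 21.7%, varenicline 42/312 = 13.5% → the combination therapy
Moderate smokers: the combination therapy 192/254 = 75.6%, varenicline 70/104 = 67.3% → the combination therapy
Light smokers: the combination therapy 26/32 = 81.2%, varenicline 24/35 = 68.6% → the combination therapy
Overall: the combination therapy 318/747 = 42.6%, varenicline 136/451 = 30.2% → the combination therapy
The combination therapy wins overall and in every dependence group — no reversal.

No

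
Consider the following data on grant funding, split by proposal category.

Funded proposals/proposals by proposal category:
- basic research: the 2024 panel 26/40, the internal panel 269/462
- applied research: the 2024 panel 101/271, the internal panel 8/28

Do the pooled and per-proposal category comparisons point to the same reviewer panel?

Basic research: the 2024 panel 26/40 = 65.0%, the internal panel 269/462 = 58.2% → the 2024 panel
Applied research: the 2024 panel 101/271 = 37.3%, the internal panel 8/28 = 28.6% → the 2024 panel
Overall: the 2024 panel 127/311 = 40.8%, the internal panel 277/490 = 56.5% → the internal panel
The 2024 panel wins each proposal group but the internal panel wins overall — the comparison reverses. The 2024 panel's proposals skew toward applied research, which has a lower base rate.

No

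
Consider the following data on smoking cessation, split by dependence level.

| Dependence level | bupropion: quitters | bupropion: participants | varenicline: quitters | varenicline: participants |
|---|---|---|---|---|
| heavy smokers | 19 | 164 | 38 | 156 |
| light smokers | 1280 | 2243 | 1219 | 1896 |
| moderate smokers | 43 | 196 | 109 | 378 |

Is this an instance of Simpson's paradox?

No

Heavy smokers: bupropion 19/164 = 11.6%, varenicline 38/156 = 24.4% → varenicline
Light smokers: bupropion 1280/2243 = 57.1%, varenicline 1219/1896 = 64.3% → varenicline
Moderate smokers: bupropion 43/196 = 21.9%, varenicline 109/378 = 28.8% → varenicline
Overall: bupropion 1342/2603 = 51.6%, varenicline 1366/2430 = 56.2% → varenicline
Varenicline wins overall and in every dependence group — no reversal.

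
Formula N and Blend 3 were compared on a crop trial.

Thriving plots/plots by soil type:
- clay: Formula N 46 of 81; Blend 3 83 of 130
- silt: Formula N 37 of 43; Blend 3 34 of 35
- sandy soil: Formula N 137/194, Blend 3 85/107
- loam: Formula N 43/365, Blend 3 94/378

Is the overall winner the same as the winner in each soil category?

Yes

Clay: Formula N 46/81 = 56.8%, Blend 3 83/130 = 63.8% → Blend 3
Silt: Formula N 37/43 = 86.0%, Blend 3 34/35 = 97.1% → Blend 3
Sandy soil: Formula N 137/194 = 70.6%, Blend 3 85/107 = 79.4% → Blend 3
Loam: Formula N 43/365 = 11.8%, Blend 3 94/378 = 24.9% → Blend 3
Overall: Formula N 263/683 = 38.5%, Blend 3 296/650 = 45.5% → Blend 3
Blend 3 wins overall and in every soil group — no reversal.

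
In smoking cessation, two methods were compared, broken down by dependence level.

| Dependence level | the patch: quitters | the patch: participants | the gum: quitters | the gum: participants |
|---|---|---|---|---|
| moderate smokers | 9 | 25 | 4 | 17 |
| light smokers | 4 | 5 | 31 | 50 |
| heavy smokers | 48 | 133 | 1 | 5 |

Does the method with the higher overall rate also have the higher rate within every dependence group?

Moderate smokers: the patch 9/25 = 36.0%, the gum 4/17 = 23.5% → the patch
Light smokers: the patch 4/5 = 80.0%, the gum 31/50 = 62.0% → the patch
Heavy smokers: the patch 48/133 = 36.1%, the gum 1/5 = 20.0% → the patch
Overall: the patch 61/163 = 37.4%, the gum 36/72 = 50.0% → the gum
The patch wins each dependence group but the gum wins overall — the comparison reverses. The patch's participants skew toward heavy smokers, which has a lower base rate.

No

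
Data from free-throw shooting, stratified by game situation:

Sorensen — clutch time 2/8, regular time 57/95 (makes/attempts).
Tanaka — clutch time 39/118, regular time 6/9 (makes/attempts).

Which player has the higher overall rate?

Sorensen

Clutch time: Sorensen 2/8 = 25.0%, Tanaka 39/118 = 33.1% → Tanaka
Regular time: Sorensen 57/95 = 60.0%, Tanaka 6/9 = 66.7% → Tanaka
Overall: Sorensen 59/103 = 57.3%, Tanaka 45/127 = 35.4% → Sorensen
(Tanaka wins every game group but Sorensen wins overall — Tanaka's attempts skew toward the low-rate clutch time group.)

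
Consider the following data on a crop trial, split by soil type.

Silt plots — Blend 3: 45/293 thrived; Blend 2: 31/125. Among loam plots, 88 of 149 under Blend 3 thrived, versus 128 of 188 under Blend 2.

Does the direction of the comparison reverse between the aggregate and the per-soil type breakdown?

Silt: Blend 3 45/293 = 15.4%, Blend 2 31/125 = 24.8% → Blend 2
Loam: Blend 3 88/149 = 59.1%, Blend 2 128/188 = 68.1% → Blend 2
Overall: Blend 3 133/442 = 30.1%, Blend 2 159/313 = 50.8% → Blend 2
Blend 2 wins overall and in every soil group — no reversal.

No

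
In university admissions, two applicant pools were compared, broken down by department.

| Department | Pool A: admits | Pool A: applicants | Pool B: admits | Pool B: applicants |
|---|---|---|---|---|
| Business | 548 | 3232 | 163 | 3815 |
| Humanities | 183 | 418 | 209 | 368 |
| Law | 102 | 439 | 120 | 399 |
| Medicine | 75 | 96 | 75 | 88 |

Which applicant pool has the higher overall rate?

Business: Pool A 548/3232 = 17.0%, Pool B 163/3815 = 4.3% → Pool A
Humanities: Pool A 183/418 = 43.8%, Pool B 209/368 = 56.8% → Pool B
Law: Pool A 102/439 = 23.2%, Pool B 120/399 = 30.1% → Pool B
Medicine: Pool A 75/96 = 78.1%, Pool B 75/88 = 85.2% → Pool B
Overall: Pool A 908/4185 = 21.7%, Pool B 567/4670 = 12.1% → Pool A
(Neither sweeps every department group, but Pool A has the higher pooled rate.)

Pool A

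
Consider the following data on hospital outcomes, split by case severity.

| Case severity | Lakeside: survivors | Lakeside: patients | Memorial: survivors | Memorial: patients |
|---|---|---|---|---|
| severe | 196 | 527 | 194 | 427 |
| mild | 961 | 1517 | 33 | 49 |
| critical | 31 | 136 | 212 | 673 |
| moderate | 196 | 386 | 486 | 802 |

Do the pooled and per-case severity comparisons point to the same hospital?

No

Severe: Lakeside 196/527 = 37.2%, Memorial 194/427 = 45.4% → Memorial
Mild: Lakeside 961/1517 = 63.3%, Memorial 33/49 = 67.3% → Memorial
Critical: Lakeside 31/136 = 22.8%, Memorial 212/673 = 31.5% → Memorial
Moderate: Lakeside 196/386 = 50.8%, Memorial 486/802 = 60.6% → Memorial
Overall: Lakeside 1384/2566 = 53.9%, Memorial 925/1951 = 47.4% → Lakeside
Memorial wins each case group but Lakeside wins overall — the comparison reverses. Memorial's patients skew toward critical, which has a lower base rate.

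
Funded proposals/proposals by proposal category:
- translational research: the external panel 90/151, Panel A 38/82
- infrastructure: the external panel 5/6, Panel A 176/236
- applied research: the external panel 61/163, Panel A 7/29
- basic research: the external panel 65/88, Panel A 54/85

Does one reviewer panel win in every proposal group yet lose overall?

Yes

Translational research: the external panel 90/151 = 59.6%, Panel A 38/82 = 46.3% → the external panel
Infrastructure: the external panel 5/6 = 83.3%, Panel A 176/236 = 74.6% → the external panel
Applied research: the external panel 61/163 = 37.4%, Panel A 7/29 = 24.1% → the external panel
Basic research: the external panel 65/88 = 73.9%, Panel A 54/85 = 63.5% → the external panel
Overall: the external panel 221/408 = 54.2%, Panel A 275/432 = 63.7% → Panel A
The external panel wins each proposal group but Panel A wins overall — the comparison reverses. The external panel's proposals skew toward applied research, which has a lower base rate.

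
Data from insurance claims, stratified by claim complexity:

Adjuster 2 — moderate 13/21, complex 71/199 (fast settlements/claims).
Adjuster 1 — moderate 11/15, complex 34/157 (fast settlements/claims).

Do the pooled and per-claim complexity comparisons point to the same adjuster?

Moderate: Adjuster 2 13/21 = 61.9%, Adjuster 1 11/15 = 73.3% → Adjuster 1
Complex: Adjuster 2 71/199 = 35.7%, Adjuster 1 34/157 = 21.7% → Adjuster 2
Overall: Adjuster 2 84/220 = 38.2%, Adjuster 1 45/172 = 26.2% → Adjuster 2
Neither sweeps: Adjuster 2 wins 1 of 2 groups, Adjuster 1 wins 1. Adjuster 2 wins overall but not every group — no Simpson reversal.

No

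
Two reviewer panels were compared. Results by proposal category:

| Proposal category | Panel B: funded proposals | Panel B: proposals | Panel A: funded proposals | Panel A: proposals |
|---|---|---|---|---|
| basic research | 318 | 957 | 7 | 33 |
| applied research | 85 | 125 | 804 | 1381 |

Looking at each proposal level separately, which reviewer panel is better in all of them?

Panel B

Basic research: Panel B 318/957 = 33.2%, Panel A 7/33 = 21.2% → Panel B
Applied research: Panel B 85/125 = 68.0%, Panel A 804/1381 = 58.2% → Panel B
Panel B has the higher rate in both groups.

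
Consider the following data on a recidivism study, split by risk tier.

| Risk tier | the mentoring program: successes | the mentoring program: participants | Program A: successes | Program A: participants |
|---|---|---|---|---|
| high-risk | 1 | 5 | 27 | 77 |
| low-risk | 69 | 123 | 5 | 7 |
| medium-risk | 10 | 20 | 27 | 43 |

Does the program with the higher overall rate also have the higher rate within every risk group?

High-risk: the mentoring program 1/5 = 20.0%, Program A 27/77 = 35.1% → Program A
Low-risk: the mentoring program 69/123 = 56.1%, Program A 5/7 = 71.4% → Program A
Medium-risk: the mentoring program 10/20 = 50.0%, Program A 27/43 = 62.8% → Program A
Overall: the mentoring program 80/148 = 54.1%, Program A 59/127 = 46.5% → the mentoring program
Program A wins each risk group but the mentoring program wins overall — the comparison reverses. Program A's participants skew toward high-risk, which has a lower base rate.

No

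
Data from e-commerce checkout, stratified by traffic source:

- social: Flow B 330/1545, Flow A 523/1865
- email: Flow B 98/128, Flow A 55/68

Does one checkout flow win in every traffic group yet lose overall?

Social: Flow B 330/1545 = 21.4%, Flow A 523/1865 = 28.0% → Flow A
Email: Flow B 98/128 = 76.6%, Flow A 55/68 = 80.9% → Flow A
Overall: Flow B 428/1673 = 25.6%, Flow A 578/1933 = 29.9% → Flow A
Flow A wins overall and in every traffic group — no reversal.

No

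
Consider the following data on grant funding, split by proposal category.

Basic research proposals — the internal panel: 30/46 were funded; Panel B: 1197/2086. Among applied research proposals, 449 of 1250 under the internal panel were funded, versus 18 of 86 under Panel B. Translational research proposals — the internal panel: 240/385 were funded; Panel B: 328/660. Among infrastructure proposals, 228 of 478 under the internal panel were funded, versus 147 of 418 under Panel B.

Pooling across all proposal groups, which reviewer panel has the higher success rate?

Basic research: the internal panel 30/46 = 65.2%, Panel B 1197/2086 = 57.4% → the internal panel
Applied research: the internal panel 449/1250 = 35.9%, Panel B 18/86 = 20.9% → the internal panel
Translational research: the internal panel 240/385 = 62.3%, Panel B 328/660 = 49.7% → the internal panel
Infrastructure: the internal panel 228/478 = 47.7%, Panel B 147/418 = 35.2% → the internal panel
Overall: the internal panel 947/2159 = 43.9%, Panel B 1690/3250 = 52.0% → Panel B
(The internal panel wins every proposal group but Panel B wins overall — the internal panel's proposals skew toward the low-rate applied research group.)

Panel B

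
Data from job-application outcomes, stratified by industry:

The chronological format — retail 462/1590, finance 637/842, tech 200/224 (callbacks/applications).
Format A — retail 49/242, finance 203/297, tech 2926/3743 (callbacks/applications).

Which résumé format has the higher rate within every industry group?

the chronological format

Retail: the chronological format 462/1590 = 29.1%, Format A 49/242 = 20.2% → the chronological format
Finance: the chronological format 637/842 = 75.7%, Format A 203/297 = 68.4% → the chronological format
Tech: the chronological format 200/224 = 89.3%, Format A 2926/3743 = 78.2% → the chronological format
The chronological format has the higher rate in all 3 groups.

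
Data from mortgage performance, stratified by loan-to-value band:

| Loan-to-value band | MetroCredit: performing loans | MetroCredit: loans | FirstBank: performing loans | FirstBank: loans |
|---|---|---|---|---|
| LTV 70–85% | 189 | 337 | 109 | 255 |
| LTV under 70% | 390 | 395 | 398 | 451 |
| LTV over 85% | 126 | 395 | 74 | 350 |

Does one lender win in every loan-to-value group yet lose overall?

LTV 70–85%: MetroCredit 189/337 = 56.1%, FirstBank 109/255 = 42.7% → MetroCredit
LTV under 70%: MetroCredit 390/395 = 98.7%, FirstBank 398/451 = 88.2% → MetroCredit
LTV over 85%: MetroCredit 126/395 = 31.9%, FirstBank 74/350 = 21.1% → MetroCredit
Overall: MetroCredit 705/1127 = 62.6%, FirstBank 581/1056 = 55.0% → MetroCredit
MetroCredit wins overall and in every loan-to-value group — no reversal.

No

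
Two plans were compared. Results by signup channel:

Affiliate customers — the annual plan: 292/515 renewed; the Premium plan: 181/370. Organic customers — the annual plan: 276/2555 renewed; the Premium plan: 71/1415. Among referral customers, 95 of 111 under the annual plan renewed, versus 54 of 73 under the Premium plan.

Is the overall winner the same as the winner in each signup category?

Yes

Affiliate: the annual plan 292/515 = 56.7%, the Premium plan 181/370 = 48.9% → the annual plan
Organic: the annual plan 276/2555 = 10.8%, the Premium plan 71/1415 = 5.0% → the annual plan
Referral: the annual plan 95/111 = 85.6%, the Premium plan 54/73 = 74.0% → the annual plan
Overall: the annual plan 663/3181 = 20.8%, the Premium plan 306/1858 = 16.5% → the annual plan
The annual plan wins overall and in every signup group — no reversal.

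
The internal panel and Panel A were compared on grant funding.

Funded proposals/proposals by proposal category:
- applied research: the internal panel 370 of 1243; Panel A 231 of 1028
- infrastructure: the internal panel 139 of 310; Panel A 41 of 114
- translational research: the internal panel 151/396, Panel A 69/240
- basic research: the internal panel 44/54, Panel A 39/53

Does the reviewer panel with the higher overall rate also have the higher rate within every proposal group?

Applied research: the internal panel 370/1243 = 29.8%, Panel A 231/1028 = 22.5% → the internal panel
Infrastructure: the internal panel 139/310 = 44.8%, Panel A 41/114 = 36.0% → the internal panel
Translational research: the internal panel 151/396 = 38.1%, Panel A 69/240 = 28.8% → the internal panel
Basic research: the internal panel 44/54 = 81.5%, Panel A 39/53 = 73.6% → the internal panel
Overall: the internal panel 704/2003 = 35.1%, Panel A 380/1435 = 26.5% → the internal panel
The internal panel wins overall and in every proposal group — no reversal.

Yes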